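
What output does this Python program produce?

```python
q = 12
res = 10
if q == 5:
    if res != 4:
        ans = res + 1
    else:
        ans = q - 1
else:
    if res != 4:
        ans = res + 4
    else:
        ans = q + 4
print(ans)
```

q=12, res=10
q == 5 is False; res != 4 is True
→ ans = res + 4 = 14

14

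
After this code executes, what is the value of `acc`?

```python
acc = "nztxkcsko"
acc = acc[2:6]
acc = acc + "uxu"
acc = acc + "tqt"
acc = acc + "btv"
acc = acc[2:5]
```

slice [2:6] → 'txkc'
+ 'uxu' → 'txkcuxu'
+ 'tqt' → 'txkcuxutqt'
+ 'btv' → 'txkcuxutqtbtv'
slice [2:5] → 'kcu'

'kcu'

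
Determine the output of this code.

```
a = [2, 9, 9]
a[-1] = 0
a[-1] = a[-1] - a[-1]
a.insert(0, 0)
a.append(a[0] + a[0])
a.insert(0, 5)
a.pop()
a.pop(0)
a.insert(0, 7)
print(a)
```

[7, 0, 2, 9, 0]

a[-1] = 0 → [2, 9, 0]
a[-1] = a[-1]-a[-1] = 0-0 = 0 → [2, 9, 0]
insert 0 at 0 → [0, 2, 9, 0]
append a[0]+a[0] = 0+0 = 0 → [0, 2, 9, 0, 0]
insert 5 at 0 → [5, 0, 2, 9, 0, 0]
pop() removes 0 → [5, 0, 2, 9, 0]
pop(0) removes 5 → [0, 2, 9, 0]
insert 7 at 0 → [7, 0, 2, 9, 0]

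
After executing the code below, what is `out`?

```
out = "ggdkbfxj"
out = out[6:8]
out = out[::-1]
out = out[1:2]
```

'x'

slice [6:8] → 'xj'
reverse → 'jx'
slice [1:2] → 'x'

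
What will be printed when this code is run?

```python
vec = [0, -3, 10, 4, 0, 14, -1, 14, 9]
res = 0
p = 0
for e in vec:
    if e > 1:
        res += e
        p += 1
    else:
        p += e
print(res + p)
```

52

e=0: not >1; p=0
e=-3: not >1; p=-3
e=10: >1, res = 0+10 = 10; p=-2
e=4: >1, res = 10+4 = 14; p=-1
e=0: not >1; p=-1
e=14: >1, res = 14+14 = 28; p=0
e=-1: not >1; p=-1
e=14: >1, res = 28+14 = 42; p=0
e=9: >1, res = 42+9 = 51; p=1
res+p = 51+1 = 52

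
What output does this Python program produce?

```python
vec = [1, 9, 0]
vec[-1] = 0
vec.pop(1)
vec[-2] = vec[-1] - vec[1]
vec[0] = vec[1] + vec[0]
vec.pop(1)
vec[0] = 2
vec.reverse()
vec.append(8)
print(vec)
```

vec[-1] = 0 → [1, 9, 0]
pop(1) removes 9 → [1, 0]
vec[-2] = vec[-1]-vec[1] = 0-0 = 0 → [0, 0]
vec[0] = vec[1]+vec[0] = 0+0 = 0 → [0, 0]
pop(1) removes 0 → [0]
vec[0] = 2 → [2]
reverse → [2]
append 8 → [2, 8]

[2, 8]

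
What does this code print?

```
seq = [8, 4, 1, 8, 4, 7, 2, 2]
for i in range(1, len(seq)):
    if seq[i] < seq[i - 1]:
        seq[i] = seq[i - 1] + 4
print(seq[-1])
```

36

i=1: 4<8, seq[1] = 8+4 = 12 → [8, 12, 1, 8, 4, 7, 2, 2]
i=2: 1<12, seq[2] = 12+4 = 16 → [8, 12, 16, 8, 4, 7, 2, 2]
i=3: 8<16, seq[3] = 16+4 = 20 → [8, 12, 16, 20, 4, 7, 2, 2]
i=4: 4<20, seq[4] = 20+4 = 24 → [8, 12, 16, 20, 24, 7, 2, 2]
i=5: 7<24, seq[5] = 24+4 = 28 → [8, 12, 16, 20, 24, 28, 2, 2]
i=6: 2<28, seq[6] = 28+4 = 32 → [8, 12, 16, 20, 24, 28, 32, 2]
i=7: 2<32, seq[7] = 32+4 = 36 → [8, 12, 16, 20, 24, 28, 32, 36]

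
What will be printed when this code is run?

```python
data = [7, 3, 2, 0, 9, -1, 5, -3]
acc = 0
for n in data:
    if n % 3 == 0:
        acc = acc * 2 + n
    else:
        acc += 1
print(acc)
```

n=7: not %3==0, acc = 0+1 = 1
n=3: %3==0, acc = 1*2+3 = 5
n=2: not %3==0, acc = 5+1 = 6
n=0: %3==0, acc = 6*2+0 = 12
n=9: %3==0, acc = 12*2+9 = 33
n=-1: not %3==0, acc = 33+1 = 34
n=5: not %3==0, acc = 34+1 = 35
n=-3: %3==0, acc = 35*2+(-3) = 67

67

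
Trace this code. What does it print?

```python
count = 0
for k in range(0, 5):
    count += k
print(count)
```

k=0: count = 0+0 = 0
k=1: count = 0+1 = 1
k=2: count = 1+2 = 3
k=3: count = 3+3 = 6
k=4: count = 6+4 = 10

10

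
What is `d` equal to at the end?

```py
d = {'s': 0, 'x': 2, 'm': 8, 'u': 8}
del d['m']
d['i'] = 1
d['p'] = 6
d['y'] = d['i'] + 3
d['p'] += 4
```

del 'm' → {'s': 0, 'x': 2, 'u': 8}
d['i'] = 1 → {'s': 0, 'x': 2, 'u': 8, 'i': 1}
d['p'] = 6 → {'s': 0, 'x': 2, 'u': 8, 'i': 1, 'p': 6}
d['y'] = d['i']+3 = 4 → {'s': 0, 'x': 2, 'u': 8, 'i': 1, 'p': 6, 'y': 4}
d['p'] = 6+4 = 10 → {'s': 0, 'x': 2, 'u': 8, 'i': 1, 'p': 10, 'y': 4}

{'s': 0, 'x': 2, 'u': 8, 'i': 1, 'p': 10, 'y': 4}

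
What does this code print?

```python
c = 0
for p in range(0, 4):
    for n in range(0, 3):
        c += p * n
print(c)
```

p=0,n=0: c = 0+0 = 0
p=0,n=1: c = 0+0 = 0
p=0,n=2: c = 0+0 = 0
p=1,n=0: c = 0+0 = 0
p=1,n=1: c = 0+1 = 1
p=1,n=2: c = 1+2 = 3
p=2,n=0: c = 3+0 = 3
p=2,n=1: c = 3+2 = 5
p=2,n=2: c = 5+4 = 9
p=3,n=0: c = 9+0 = 9
p=3,n=1: c = 9+3 = 12
p=3,n=2: c = 12+6 = 18

18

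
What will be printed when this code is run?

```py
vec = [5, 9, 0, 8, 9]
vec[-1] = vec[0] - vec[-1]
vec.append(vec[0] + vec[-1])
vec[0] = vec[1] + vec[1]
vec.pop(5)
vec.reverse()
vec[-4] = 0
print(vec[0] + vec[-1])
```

vec[-1] = vec[0]-vec[-1] = 5-9 = -4 → [5, 9, 0, 8, -4]
append vec[0]+vec[-1] = 5+(-4) = 1 → [5, 9, 0, 8, -4, 1]
vec[0] = vec[1]+vec[1] = 9+9 = 18 → [18, 9, 0, 8, -4, 1]
pop(5) removes 1 → [18, 9, 0, 8, -4]
reverse → [-4, 8, 0, 9, 18]
vec[-4] = 0 → [-4, 0, 0, 9, 18]
vec[0]+vec[-1] = (-4)+18 = 14

14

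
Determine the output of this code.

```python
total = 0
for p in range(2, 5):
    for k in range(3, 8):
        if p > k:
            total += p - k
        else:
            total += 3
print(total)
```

43

p=2,k=3: not 2>3, total = 0+3 = 3
p=2,k=4: not 2>4, total = 3+3 = 6
p=2,k=5: not 2>5, total = 6+3 = 9
p=2,k=6: not 2>6, total = 9+3 = 12
p=2,k=7: not 2>7, total = 12+3 = 15
p=3,k=3: not 3>3, total = 15+3 = 18
p=3,k=4: not 3>4, total = 18+3 = 21
p=3,k=5: not 3>5, total = 21+3 = 24
p=3,k=6: not 3>6, total = 24+3 = 27
p=3,k=7: not 3>7, total = 27+3 = 30
p=4,k=3: 4>3, total = 30+1 = 31
p=4,k=4: not 4>4, total = 31+3 = 34
p=4,k=5: not 4>5, total = 34+3 = 37
p=4,k=6: not 4>6, total = 37+3 = 40
p=4,k=7: not 4>7, total = 40+3 = 43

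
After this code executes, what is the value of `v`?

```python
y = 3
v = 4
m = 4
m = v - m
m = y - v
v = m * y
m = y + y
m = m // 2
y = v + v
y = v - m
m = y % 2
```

m = 4-4 = 0
m = 3-4 = -1
v = (-1)*3 = -3
m = 3+3 = 6
m = 6//2 = 3
y = (-3)+(-3) = -6
y = (-3)-3 = -6
m = (-6)%2 = 0

-3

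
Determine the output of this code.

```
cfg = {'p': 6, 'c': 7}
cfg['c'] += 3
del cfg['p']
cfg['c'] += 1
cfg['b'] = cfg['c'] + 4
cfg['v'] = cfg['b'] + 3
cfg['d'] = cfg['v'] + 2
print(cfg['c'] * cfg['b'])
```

165

cfg['c'] = 7+3 = 10 → {'p': 6, 'c': 10}
del 'p' → {'c': 10}
cfg['c'] = 10+1 = 11 → {'c': 11}
cfg['b'] = cfg['c']+4 = 15 → {'c': 11, 'b': 15}
cfg['v'] = cfg['b']+3 = 18 → {'c': 11, 'b': 15, 'v': 18}
cfg['d'] = cfg['v']+2 = 20 → {'c': 11, 'b': 15, 'v': 18, 'd': 20}
cfg['c']*cfg['b'] = 11*15 = 165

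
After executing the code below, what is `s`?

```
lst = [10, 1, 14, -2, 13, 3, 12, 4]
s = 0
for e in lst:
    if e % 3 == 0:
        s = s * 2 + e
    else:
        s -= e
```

e=10: not %3==0, s = 0-10 = -10
e=1: not %3==0, s = (-10)-1 = -11
e=14: not %3==0, s = (-11)-14 = -25
e=-2: not %3==0, s = (-25)-(-2) = -23
e=13: not %3==0, s = (-23)-13 = -36
e=3: %3==0, s = (-36)*2+3 = -69
e=12: %3==0, s = (-69)*2+12 = -126
e=4: not %3==0, s = (-126)-4 = -130

-130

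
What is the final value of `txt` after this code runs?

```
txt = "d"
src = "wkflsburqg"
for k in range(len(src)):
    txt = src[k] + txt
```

'gqrubslfkwd'

k=0: prepend 'w' → 'wd'
k=1: prepend 'k' → 'kwd'
k=2: prepend 'f' → 'fkwd'
k=3: prepend 'l' → 'lfkwd'
k=4: prepend 's' → 'slfkwd'
k=5: prepend 'b' → 'bslfkwd'
k=6: prepend 'u' → 'ubslfkwd'
k=7: prepend 'r' → 'rubslfkwd'
k=8: prepend 'q' → 'qrubslfkwd'
k=9: prepend 'g' → 'gqrubslfkwd'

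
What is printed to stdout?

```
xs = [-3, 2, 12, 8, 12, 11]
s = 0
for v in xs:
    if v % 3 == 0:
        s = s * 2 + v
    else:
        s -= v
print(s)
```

v=-3: %3==0, s = 0*2+(-3) = -3
v=2: not %3==0, s = (-3)-2 = -5
v=12: %3==0, s = (-5)*2+12 = 2
v=8: not %3==0, s = 2-8 = -6
v=12: %3==0, s = (-6)*2+12 = 0
v=11: not %3==0, s = 0-11 = -11

-11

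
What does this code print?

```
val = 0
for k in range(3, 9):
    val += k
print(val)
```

33

k=3: val = 0+3 = 3
k=4: val = 3+4 = 7
k=5: val = 7+5 = 12
k=6: val = 12+6 = 18
k=7: val = 18+7 = 25
k=8: val = 25+8 = 33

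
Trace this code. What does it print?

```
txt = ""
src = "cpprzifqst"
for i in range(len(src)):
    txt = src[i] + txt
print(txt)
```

tsqfizrppc

i=0: prepend 'c' → 'c'
i=1: prepend 'p' → 'pc'
i=2: prepend 'p' → 'ppc'
i=3: prepend 'r' → 'rppc'
i=4: prepend 'z' → 'zrppc'
i=5: prepend 'i' → 'izrppc'
i=6: prepend 'f' → 'fizrppc'
i=7: prepend 'q' → 'qfizrppc'
i=8: prepend 's' → 'sqfizrppc'
i=9: prepend 't' → 'tsqfizrppc'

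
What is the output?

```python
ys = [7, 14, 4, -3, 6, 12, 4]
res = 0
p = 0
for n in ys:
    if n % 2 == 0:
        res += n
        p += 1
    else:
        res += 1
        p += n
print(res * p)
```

378

n=7: not even, res = 0+1 = 1; p=7
n=14: even, res = 1+14 = 15; p=8
n=4: even, res = 15+4 = 19; p=9
n=-3: not even, res = 19+1 = 20; p=6
n=6: even, res = 20+6 = 26; p=7
n=12: even, res = 26+12 = 38; p=8
n=4: even, res = 38+4 = 42; p=9
res*p = 42*9 = 378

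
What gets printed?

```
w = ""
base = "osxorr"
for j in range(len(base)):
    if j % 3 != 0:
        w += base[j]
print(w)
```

j=0: skip
j=1: add 's' → 's'
j=2: add 'x' → 'sx'
j=3: skip
j=4: add 'r' → 'sxr'
j=5: add 'r' → 'sxrr'

sxrr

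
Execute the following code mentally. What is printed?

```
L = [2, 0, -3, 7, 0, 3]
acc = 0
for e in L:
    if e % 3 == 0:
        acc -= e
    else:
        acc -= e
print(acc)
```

e=2: not %3==0, acc = 0-2 = -2
e=0: %3==0, acc = (-2)-0 = -2
e=-3: %3==0, acc = (-2)-(-3) = 1
e=7: not %3==0, acc = 1-7 = -6
e=0: %3==0, acc = (-6)-0 = -6
e=3: %3==0, acc = (-6)-3 = -9

-9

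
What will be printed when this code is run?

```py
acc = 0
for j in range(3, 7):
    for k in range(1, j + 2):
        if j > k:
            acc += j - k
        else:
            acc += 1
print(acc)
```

42

j=3,k=1: 3>1, acc = 0+2 = 2
j=3,k=2: 3>2, acc = 2+1 = 3
j=3,k=3: not 3>3, acc = 3+1 = 4
j=3,k=4: not 3>4, acc = 4+1 = 5
j=4,k=1: 4>1, acc = 5+3 = 8
j=4,k=2: 4>2, acc = 8+2 = 10
j=4,k=3: 4>3, acc = 10+1 = 11
j=4,k=4: not 4>4, acc = 11+1 = 12
j=4,k=5: not 4>5, acc = 12+1 = 13
j=5,k=1: 5>1, acc = 13+4 = 17
j=5,k=2: 5>2, acc = 17+3 = 20
j=5,k=3: 5>3, acc = 20+2 = 22
j=5,k=4: 5>4, acc = 22+1 = 23
j=5,k=5: not 5>5, acc = 23+1 = 24
j=5,k=6: not 5>6, acc = 24+1 = 25
j=6,k=1: 6>1, acc = 25+5 = 30
j=6,k=2: 6>2, acc = 30+4 = 34
j=6,k=3: 6>3, acc = 34+3 = 37
j=6,k=4: 6>4, acc = 37+2 = 39
j=6,k=5: 6>5, acc = 39+1 = 40
j=6,k=6: not 6>6, acc = 40+1 = 41
j=6,k=7: not 6>7, acc = 41+1 = 42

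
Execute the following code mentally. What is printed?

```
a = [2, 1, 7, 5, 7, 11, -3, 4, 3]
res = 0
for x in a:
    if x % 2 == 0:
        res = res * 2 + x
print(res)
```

8

x=2: even, res = 0*2+2 = 2
x=1: not even
x=7: not even
x=5: not even
x=7: not even
x=11: not even
x=-3: not even
x=4: even, res = 2*2+4 = 8
x=3: not even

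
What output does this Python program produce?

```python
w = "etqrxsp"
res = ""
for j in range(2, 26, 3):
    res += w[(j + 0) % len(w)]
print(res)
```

qstxerpq

j=2: add w[2]='q' → 'q'
j=5: add w[5]='s' → 'qs'
j=8: add w[1]='t' → 'qst'
j=11: add w[4]='x' → 'qstx'
j=14: add w[0]='e' → 'qstxe'
j=17: add w[3]='r' → 'qstxer'
j=20: add w[6]='p' → 'qstxerp'
j=23: add w[2]='q' → 'qstxerpq'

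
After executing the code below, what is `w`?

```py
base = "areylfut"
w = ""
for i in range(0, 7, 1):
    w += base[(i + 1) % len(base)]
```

'reylfut'

i=0: add base[1]='r' → 'r'
i=1: add base[2]='e' → 're'
i=2: add base[3]='y' → 'rey'
i=3: add base[4]='l' → 'reyl'
i=4: add base[5]='f' → 'reylf'
i=5: add base[6]='u' → 'reylfu'
i=6: add base[7]='t' → 'reylfut'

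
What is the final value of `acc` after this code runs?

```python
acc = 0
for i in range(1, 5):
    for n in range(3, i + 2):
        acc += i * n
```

i=2,n=3: acc = 0+6 = 6
i=3,n=3: acc = 6+9 = 15
i=3,n=4: acc = 15+12 = 27
i=4,n=3: acc = 27+12 = 39
i=4,n=4: acc = 39+16 = 55
i=4,n=5: acc = 55+20 = 75

75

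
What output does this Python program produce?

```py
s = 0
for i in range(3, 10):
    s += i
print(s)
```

i=3: s = 0+3 = 3
i=4: s = 3+4 = 7
i=5: s = 7+5 = 12
i=6: s = 12+6 = 18
i=7: s = 18+7 = 25
i=8: s = 25+8 = 33
i=9: s = 33+9 = 42

42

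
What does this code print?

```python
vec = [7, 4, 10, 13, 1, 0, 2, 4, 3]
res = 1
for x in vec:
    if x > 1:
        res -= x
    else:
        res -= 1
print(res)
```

x=7: >1, res = 1-7 = -6
x=4: >1, res = (-6)-4 = -10
x=10: >1, res = (-10)-10 = -20
x=13: >1, res = (-20)-13 = -33
x=1: not >1, res = (-33)-1 = -34
x=0: not >1, res = (-34)-1 = -35
x=2: >1, res = (-35)-2 = -37
x=4: >1, res = (-37)-4 = -41
x=3: >1, res = (-41)-3 = -44

-44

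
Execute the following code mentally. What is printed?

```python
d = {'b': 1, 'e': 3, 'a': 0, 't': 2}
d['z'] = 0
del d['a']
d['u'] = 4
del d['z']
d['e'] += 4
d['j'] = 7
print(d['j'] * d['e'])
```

49

d['z'] = 0 → {'b': 1, 'e': 3, 'a': 0, 't': 2, 'z': 0}
del 'a' → {'b': 1, 'e': 3, 't': 2, 'z': 0}
d['u'] = 4 → {'b': 1, 'e': 3, 't': 2, 'z': 0, 'u': 4}
del 'z' → {'b': 1, 'e': 3, 't': 2, 'u': 4}
d['e'] = 3+4 = 7 → {'b': 1, 'e': 7, 't': 2, 'u': 4}
d['j'] = 7 → {'b': 1, 'e': 7, 't': 2, 'u': 4, 'j': 7}
d['j']*d['e'] = 7*7 = 49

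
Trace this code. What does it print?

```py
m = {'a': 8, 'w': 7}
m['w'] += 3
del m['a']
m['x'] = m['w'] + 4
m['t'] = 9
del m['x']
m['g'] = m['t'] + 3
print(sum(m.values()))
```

m['w'] = 7+3 = 10 → {'a': 8, 'w': 10}
del 'a' → {'w': 10}
m['x'] = m['w']+4 = 14 → {'w': 10, 'x': 14}
m['t'] = 9 → {'w': 10, 'x': 14, 't': 9}
del 'x' → {'w': 10, 't': 9}
m['g'] = m['t']+3 = 12 → {'w': 10, 't': 9, 'g': 12}
sum of values = 31

31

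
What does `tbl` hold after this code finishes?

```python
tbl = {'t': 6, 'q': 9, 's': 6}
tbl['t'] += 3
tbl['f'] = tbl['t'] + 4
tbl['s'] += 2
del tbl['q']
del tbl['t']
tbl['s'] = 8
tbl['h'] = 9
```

tbl['t'] = 6+3 = 9 → {'t': 9, 'q': 9, 's': 6}
tbl['f'] = tbl['t']+4 = 13 → {'t': 9, 'q': 9, 's': 6, 'f': 13}
tbl['s'] = 6+2 = 8 → {'t': 9, 'q': 9, 's': 8, 'f': 13}
del 'q' → {'t': 9, 's': 8, 'f': 13}
del 't' → {'s': 8, 'f': 13}
tbl['s'] = 8 → {'s': 8, 'f': 13}
tbl['h'] = 9 → {'s': 8, 'f': 13, 'h': 9}

{'s': 8, 'f': 13, 'h': 9}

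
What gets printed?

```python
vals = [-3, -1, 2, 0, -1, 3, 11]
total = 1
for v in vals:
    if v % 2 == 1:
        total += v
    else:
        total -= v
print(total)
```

8

v=-3: odd, total = 1+(-3) = -2
v=-1: odd, total = (-2)+(-1) = -3
v=2: not odd, total = (-3)-2 = -5
v=0: not odd, total = (-5)-0 = -5
v=-1: odd, total = (-5)+(-1) = -6
v=3: odd, total = (-6)+3 = -3
v=11: odd, total = (-3)+11 = 8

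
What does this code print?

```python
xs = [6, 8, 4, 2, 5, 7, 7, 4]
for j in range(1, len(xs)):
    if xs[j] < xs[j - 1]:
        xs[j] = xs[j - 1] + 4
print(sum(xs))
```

146

j=1: 8>=6, unchanged → [6, 8, 4, 2, 5, 7, 7, 4]
j=2: 4<8, xs[2] = 8+4 = 12 → [6, 8, 12, 2, 5, 7, 7, 4]
j=3: 2<12, xs[3] = 12+4 = 16 → [6, 8, 12, 16, 5, 7, 7, 4]
j=4: 5<16, xs[4] = 16+4 = 20 → [6, 8, 12, 16, 20, 7, 7, 4]
j=5: 7<20, xs[5] = 20+4 = 24 → [6, 8, 12, 16, 20, 24, 7, 4]
j=6: 7<24, xs[6] = 24+4 = 28 → [6, 8, 12, 16, 20, 24, 28, 4]
j=7: 4<28, xs[7] = 28+4 = 32 → [6, 8, 12, 16, 20, 24, 28, 32]
sum = 146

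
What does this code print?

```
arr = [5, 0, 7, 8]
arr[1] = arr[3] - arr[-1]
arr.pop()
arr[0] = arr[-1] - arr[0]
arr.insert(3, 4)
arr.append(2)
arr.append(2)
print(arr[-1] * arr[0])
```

4

arr[1] = arr[3]-arr[-1] = 8-8 = 0 → [5, 0, 7, 8]
pop() removes 8 → [5, 0, 7]
arr[0] = arr[-1]-arr[0] = 7-5 = 2 → [2, 0, 7]
insert 4 at 3 → [2, 0, 7, 4]
append 2 → [2, 0, 7, 4, 2]
append 2 → [2, 0, 7, 4, 2, 2]
arr[-1]*arr[0] = 2*2 = 4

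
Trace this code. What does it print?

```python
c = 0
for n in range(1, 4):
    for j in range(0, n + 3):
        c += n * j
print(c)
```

n=1,j=0: c = 0+0 = 0
n=1,j=1: c = 0+1 = 1
n=1,j=2: c = 1+2 = 3
n=1,j=3: c = 3+3 = 6
n=2,j=0: c = 6+0 = 6
n=2,j=1: c = 6+2 = 8
n=2,j=2: c = 8+4 = 12
n=2,j=3: c = 12+6 = 18
n=2,j=4: c = 18+8 = 26
n=3,j=0: c = 26+0 = 26
n=3,j=1: c = 26+3 = 29
n=3,j=2: c = 29+6 = 35
n=3,j=3: c = 35+9 = 44
n=3,j=4: c = 44+12 = 56
n=3,j=5: c = 56+15 = 71

71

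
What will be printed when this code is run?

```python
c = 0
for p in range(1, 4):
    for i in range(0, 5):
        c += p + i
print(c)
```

60

p=1,i=0: c = 0+1 = 1
p=1,i=1: c = 1+2 = 3
p=1,i=2: c = 3+3 = 6
p=1,i=3: c = 6+4 = 10
p=1,i=4: c = 10+5 = 15
p=2,i=0: c = 15+2 = 17
p=2,i=1: c = 17+3 = 20
p=2,i=2: c = 20+4 = 24
p=2,i=3: c = 24+5 = 29
p=2,i=4: c = 29+6 = 35
p=3,i=0: c = 35+3 = 38
p=3,i=1: c = 38+4 = 42
p=3,i=2: c = 42+5 = 47
p=3,i=3: c = 47+6 = 53
p=3,i=4: c = 53+7 = 60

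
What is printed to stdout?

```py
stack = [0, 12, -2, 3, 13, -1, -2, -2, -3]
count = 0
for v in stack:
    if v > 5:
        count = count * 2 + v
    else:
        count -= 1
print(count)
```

25

v=0: not >5, count = 0-1 = -1
v=12: >5, count = (-1)*2+12 = 10
v=-2: not >5, count = 10-1 = 9
v=3: not >5, count = 9-1 = 8
v=13: >5, count = 8*2+13 = 29
v=-1: not >5, count = 29-1 = 28
v=-2: not >5, count = 28-1 = 27
v=-2: not >5, count = 27-1 = 26
v=-3: not >5, count = 26-1 = 25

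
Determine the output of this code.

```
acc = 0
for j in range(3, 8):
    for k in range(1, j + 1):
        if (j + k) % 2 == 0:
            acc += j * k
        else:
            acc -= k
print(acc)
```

j=3,k=1: even sum, acc = 0+3 = 3
j=3,k=2: odd sum, acc = 3-2 = 1
j=3,k=3: even sum, acc = 1+9 = 10
j=4,k=1: odd sum, acc = 10-1 = 9
j=4,k=2: even sum, acc = 9+8 = 17
j=4,k=3: odd sum, acc = 17-3 = 14
j=4,k=4: even sum, acc = 14+16 = 30
j=5,k=1: even sum, acc = 30+5 = 35
j=5,k=2: odd sum, acc = 35-2 = 33
j=5,k=3: even sum, acc = 33+15 = 48
j=5,k=4: odd sum, acc = 48-4 = 44
j=5,k=5: even sum, acc = 44+25 = 69
j=6,k=1: odd sum, acc = 69-1 = 68
j=6,k=2: even sum, acc = 68+12 = 80
j=6,k=3: odd sum, acc = 80-3 = 77
j=6,k=4: even sum, acc = 77+24 = 101
j=6,k=5: odd sum, acc = 101-5 = 96
j=6,k=6: even sum, acc = 96+36 = 132
j=7,k=1: even sum, acc = 132+7 = 139
j=7,k=2: odd sum, acc = 139-2 = 137
j=7,k=3: even sum, acc = 137+21 = 158
j=7,k=4: odd sum, acc = 158-4 = 154
j=7,k=5: even sum, acc = 154+35 = 189
j=7,k=6: odd sum, acc = 189-6 = 183
j=7,k=7: even sum, acc = 183+49 = 232

232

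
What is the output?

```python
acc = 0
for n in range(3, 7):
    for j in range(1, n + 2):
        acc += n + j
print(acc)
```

178

n=3,j=1: acc = 0+4 = 4
n=3,j=2: acc = 4+5 = 9
n=3,j=3: acc = 9+6 = 15
n=3,j=4: acc = 15+7 = 22
n=4,j=1: acc = 22+5 = 27
n=4,j=2: acc = 27+6 = 33
n=4,j=3: acc = 33+7 = 40
n=4,j=4: acc = 40+8 = 48
n=4,j=5: acc = 48+9 = 57
n=5,j=1: acc = 57+6 = 63
n=5,j=2: acc = 63+7 = 70
n=5,j=3: acc = 70+8 = 78
n=5,j=4: acc = 78+9 = 87
n=5,j=5: acc = 87+10 = 97
n=5,j=6: acc = 97+11 = 108
n=6,j=1: acc = 108+7 = 115
n=6,j=2: acc = 115+8 = 123
n=6,j=3: acc = 123+9 = 132
n=6,j=4: acc = 132+10 = 142
n=6,j=5: acc = 142+11 = 153
n=6,j=6: acc = 153+12 = 165
n=6,j=7: acc = 165+13 = 178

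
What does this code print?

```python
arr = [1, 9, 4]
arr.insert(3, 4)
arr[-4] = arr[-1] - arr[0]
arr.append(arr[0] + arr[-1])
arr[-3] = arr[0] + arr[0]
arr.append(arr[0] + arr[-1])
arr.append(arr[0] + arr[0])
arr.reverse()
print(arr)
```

[6, 10, 7, 4, 6, 9, 3]

insert 4 at 3 → [1, 9, 4, 4]
arr[-4] = arr[-1]-arr[0] = 4-1 = 3 → [3, 9, 4, 4]
append arr[0]+arr[-1] = 3+4 = 7 → [3, 9, 4, 4, 7]
arr[-3] = arr[0]+arr[0] = 3+3 = 6 → [3, 9, 6, 4, 7]
append arr[0]+arr[-1] = 3+7 = 10 → [3, 9, 6, 4, 7, 10]
append arr[0]+arr[0] = 3+3 = 6 → [3, 9, 6, 4, 7, 10, 6]
reverse → [6, 10, 7, 4, 6, 9, 3]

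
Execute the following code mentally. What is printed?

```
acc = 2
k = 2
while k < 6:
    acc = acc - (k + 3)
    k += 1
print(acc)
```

-24

k=2: acc = 2-5 = -3
k=3: acc = (-3)-6 = -9
k=4: acc = (-9)-7 = -16
k=5: acc = (-16)-8 = -24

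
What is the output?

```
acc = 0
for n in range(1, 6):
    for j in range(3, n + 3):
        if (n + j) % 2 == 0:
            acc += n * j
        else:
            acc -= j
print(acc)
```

125

n=1,j=3: even sum, acc = 0+3 = 3
n=2,j=3: odd sum, acc = 3-3 = 0
n=2,j=4: even sum, acc = 0+8 = 8
n=3,j=3: even sum, acc = 8+9 = 17
n=3,j=4: odd sum, acc = 17-4 = 13
n=3,j=5: even sum, acc = 13+15 = 28
n=4,j=3: odd sum, acc = 28-3 = 25
n=4,j=4: even sum, acc = 25+16 = 41
n=4,j=5: odd sum, acc = 41-5 = 36
n=4,j=6: even sum, acc = 36+24 = 60
n=5,j=3: even sum, acc = 60+15 = 75
n=5,j=4: odd sum, acc = 75-4 = 71
n=5,j=5: even sum, acc = 71+25 = 96
n=5,j=6: odd sum, acc = 96-6 = 90
n=5,j=7: even sum, acc = 90+35 = 125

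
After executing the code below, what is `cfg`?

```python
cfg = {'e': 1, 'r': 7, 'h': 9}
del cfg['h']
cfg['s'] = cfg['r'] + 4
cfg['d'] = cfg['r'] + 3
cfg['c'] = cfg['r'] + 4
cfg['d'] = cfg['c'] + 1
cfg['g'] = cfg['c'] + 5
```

{'e': 1, 'r': 7, 's': 11, 'd': 12, 'c': 11, 'g': 16}

del 'h' → {'e': 1, 'r': 7}
cfg['s'] = cfg['r']+4 = 11 → {'e': 1, 'r': 7, 's': 11}
cfg['d'] = cfg['r']+3 = 10 → {'e': 1, 'r': 7, 's': 11, 'd': 10}
cfg['c'] = cfg['r']+4 = 11 → {'e': 1, 'r': 7, 's': 11, 'd': 10, 'c': 11}
cfg['d'] = cfg['c']+1 = 12 → {'e': 1, 'r': 7, 's': 11, 'd': 12, 'c': 11}
cfg['g'] = cfg['c']+5 = 16 → {'e': 1, 'r': 7, 's': 11, 'd': 12, 'c': 11, 'g': 16}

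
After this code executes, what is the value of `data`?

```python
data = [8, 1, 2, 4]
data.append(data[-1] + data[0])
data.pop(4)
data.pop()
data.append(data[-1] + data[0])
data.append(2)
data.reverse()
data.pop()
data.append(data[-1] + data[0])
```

append data[-1]+data[0] = 4+8 = 12 → [8, 1, 2, 4, 12]
pop(4) removes 12 → [8, 1, 2, 4]
pop() removes 4 → [8, 1, 2]
append data[-1]+data[0] = 2+8 = 10 → [8, 1, 2, 10]
append 2 → [8, 1, 2, 10, 2]
reverse → [2, 10, 2, 1, 8]
pop() removes 8 → [2, 10, 2, 1]
append data[-1]+data[0] = 1+2 = 3 → [2, 10, 2, 1, 3]

[2, 10, 2, 1, 3]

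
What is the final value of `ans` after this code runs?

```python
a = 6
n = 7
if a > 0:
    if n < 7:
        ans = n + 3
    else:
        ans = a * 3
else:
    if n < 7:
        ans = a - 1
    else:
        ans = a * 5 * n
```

a=6, n=7
a > 0 is True; n < 7 is False
→ ans = a * 3 = 18

18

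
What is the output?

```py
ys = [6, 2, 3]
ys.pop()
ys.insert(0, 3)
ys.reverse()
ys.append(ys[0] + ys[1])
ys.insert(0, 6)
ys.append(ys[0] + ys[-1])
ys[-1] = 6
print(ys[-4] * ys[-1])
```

pop() removes 3 → [6, 2]
insert 3 at 0 → [3, 6, 2]
reverse → [2, 6, 3]
append ys[0]+ys[1] = 2+6 = 8 → [2, 6, 3, 8]
insert 6 at 0 → [6, 2, 6, 3, 8]
append ys[0]+ys[-1] = 6+8 = 14 → [6, 2, 6, 3, 8, 14]
ys[-1] = 6 → [6, 2, 6, 3, 8, 6]
ys[-4]*ys[-1] = 6*6 = 36

36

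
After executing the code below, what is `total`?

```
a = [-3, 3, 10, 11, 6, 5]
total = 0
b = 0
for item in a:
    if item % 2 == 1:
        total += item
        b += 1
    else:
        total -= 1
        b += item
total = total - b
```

item=-3: odd, total = 0+(-3) = -3; b=1
item=3: odd, total = (-3)+3 = 0; b=2
item=10: not odd, total = 0-1 = -1; b=12
item=11: odd, total = (-1)+11 = 10; b=13
item=6: not odd, total = 10-1 = 9; b=19
item=5: odd, total = 9+5 = 14; b=20
total-b = 14-20 = -6

-6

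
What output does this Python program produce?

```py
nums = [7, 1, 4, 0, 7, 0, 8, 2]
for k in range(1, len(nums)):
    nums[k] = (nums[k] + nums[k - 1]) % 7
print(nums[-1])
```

1

k=1: nums[1] = (1+7)%7 = 1 → [7, 1, 4, 0, 7, 0, 8, 2]
k=2: nums[2] = (4+1)%7 = 5 → [7, 1, 5, 0, 7, 0, 8, 2]
k=3: nums[3] = (0+5)%7 = 5 → [7, 1, 5, 5, 7, 0, 8, 2]
k=4: nums[4] = (7+5)%7 = 5 → [7, 1, 5, 5, 5, 0, 8, 2]
k=5: nums[5] = (0+5)%7 = 5 → [7, 1, 5, 5, 5, 5, 8, 2]
k=6: nums[6] = (8+5)%7 = 6 → [7, 1, 5, 5, 5, 5, 6, 2]
k=7: nums[7] = (2+6)%7 = 1 → [7, 1, 5, 5, 5, 5, 6, 1]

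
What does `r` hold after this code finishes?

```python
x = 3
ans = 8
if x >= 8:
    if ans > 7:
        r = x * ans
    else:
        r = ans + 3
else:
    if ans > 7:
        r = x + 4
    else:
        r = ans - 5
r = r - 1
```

6

x=3, ans=8
x >= 8 is False; ans > 7 is True
→ r = x + 4 = 7
r = 7-1 = 6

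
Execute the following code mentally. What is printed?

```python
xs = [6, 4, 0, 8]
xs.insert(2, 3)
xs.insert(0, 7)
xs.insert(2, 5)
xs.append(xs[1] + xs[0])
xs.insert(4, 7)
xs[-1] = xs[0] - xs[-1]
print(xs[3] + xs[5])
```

7

insert 3 at 2 → [6, 4, 3, 0, 8]
insert 7 at 0 → [7, 6, 4, 3, 0, 8]
insert 5 at 2 → [7, 6, 5, 4, 3, 0, 8]
append xs[1]+xs[0] = 6+7 = 13 → [7, 6, 5, 4, 3, 0, 8, 13]
insert 7 at 4 → [7, 6, 5, 4, 7, 3, 0, 8, 13]
xs[-1] = xs[0]-xs[-1] = 7-13 = -6 → [7, 6, 5, 4, 7, 3, 0, 8, -6]
xs[3]+xs[5] = 4+3 = 7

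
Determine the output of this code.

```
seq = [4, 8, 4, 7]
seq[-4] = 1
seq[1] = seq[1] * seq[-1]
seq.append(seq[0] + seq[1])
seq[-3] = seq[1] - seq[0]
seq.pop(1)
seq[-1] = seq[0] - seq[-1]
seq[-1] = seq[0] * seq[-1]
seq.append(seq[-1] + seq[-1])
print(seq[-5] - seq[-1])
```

113

seq[-4] = 1 → [1, 8, 4, 7]
seq[1] = seq[1]*seq[-1] = 8*7 = 56 → [1, 56, 4, 7]
append seq[0]+seq[1] = 1+56 = 57 → [1, 56, 4, 7, 57]
seq[-3] = seq[1]-seq[0] = 56-1 = 55 → [1, 56, 55, 7, 57]
pop(1) removes 56 → [1, 55, 7, 57]
seq[-1] = seq[0]-seq[-1] = 1-57 = -56 → [1, 55, 7, -56]
seq[-1] = seq[0]*seq[-1] = 1*(-56) = -56 → [1, 55, 7, -56]
append seq[-1]+seq[-1] = (-56)+(-56) = -112 → [1, 55, 7, -56, -112]
seq[-5]-seq[-1] = 1-(-112) = 113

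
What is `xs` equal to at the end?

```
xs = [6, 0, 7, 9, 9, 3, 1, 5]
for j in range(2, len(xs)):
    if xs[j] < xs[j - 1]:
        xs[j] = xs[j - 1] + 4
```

[6, 0, 7, 9, 9, 13, 17, 21]

j=2: 7>=0, unchanged → [6, 0, 7, 9, 9, 3, 1, 5]
j=3: 9>=7, unchanged → [6, 0, 7, 9, 9, 3, 1, 5]
j=4: 9>=9, unchanged → [6, 0, 7, 9, 9, 3, 1, 5]
j=5: 3<9, xs[5] = 9+4 = 13 → [6, 0, 7, 9, 9, 13, 1, 5]
j=6: 1<13, xs[6] = 13+4 = 17 → [6, 0, 7, 9, 9, 13, 17, 5]
j=7: 5<17, xs[7] = 17+4 = 21 → [6, 0, 7, 9, 9, 13, 17, 21]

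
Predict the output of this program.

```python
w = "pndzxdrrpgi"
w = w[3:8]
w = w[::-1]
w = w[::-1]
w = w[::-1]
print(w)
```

slice [3:8] → 'zxdrr'
reverse → 'rrdxz'
reverse → 'zxdrr'
reverse → 'rrdxz'

rrdxz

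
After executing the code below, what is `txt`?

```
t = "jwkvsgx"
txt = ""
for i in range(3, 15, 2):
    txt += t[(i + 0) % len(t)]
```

i=3: add t[3]='v' → 'v'
i=5: add t[5]='g' → 'vg'
i=7: add t[0]='j' → 'vgj'
i=9: add t[2]='k' → 'vgjk'
i=11: add t[4]='s' → 'vgjks'
i=13: add t[6]='x' → 'vgjksx'

'vgjksx'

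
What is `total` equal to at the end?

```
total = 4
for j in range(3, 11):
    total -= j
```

j=3: total = 4-3 = 1
j=4: total = 1-4 = -3
j=5: total = (-3)-5 = -8
j=6: total = (-8)-6 = -14
j=7: total = (-14)-7 = -21
j=8: total = (-21)-8 = -29
j=9: total = (-29)-9 = -38
j=10: total = (-38)-10 = -48

-48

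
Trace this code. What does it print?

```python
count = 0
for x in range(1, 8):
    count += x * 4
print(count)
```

112

x=1: count = 0+1*4 = 4
x=2: count = 4+2*4 = 12
x=3: count = 12+3*4 = 24
x=4: count = 24+4*4 = 40
x=5: count = 40+5*4 = 60
x=6: count = 60+6*4 = 84
x=7: count = 84+7*4 = 112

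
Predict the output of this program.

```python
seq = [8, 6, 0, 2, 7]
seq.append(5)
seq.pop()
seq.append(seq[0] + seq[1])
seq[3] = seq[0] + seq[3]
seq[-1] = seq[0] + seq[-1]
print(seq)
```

append 5 → [8, 6, 0, 2, 7, 5]
pop() removes 5 → [8, 6, 0, 2, 7]
append seq[0]+seq[1] = 8+6 = 14 → [8, 6, 0, 2, 7, 14]
seq[3] = seq[0]+seq[3] = 8+2 = 10 → [8, 6, 0, 10, 7, 14]
seq[-1] = seq[0]+seq[-1] = 8+14 = 22 → [8, 6, 0, 10, 7, 22]

[8, 6, 0, 10, 7, 22]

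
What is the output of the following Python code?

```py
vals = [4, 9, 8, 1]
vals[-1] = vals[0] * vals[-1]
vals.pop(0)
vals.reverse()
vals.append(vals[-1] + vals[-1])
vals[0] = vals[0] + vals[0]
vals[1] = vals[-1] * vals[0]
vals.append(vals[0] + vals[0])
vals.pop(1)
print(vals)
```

vals[-1] = vals[0]*vals[-1] = 4*1 = 4 → [4, 9, 8, 4]
pop(0) removes 4 → [9, 8, 4]
reverse → [4, 8, 9]
append vals[-1]+vals[-1] = 9+9 = 18 → [4, 8, 9, 18]
vals[0] = vals[0]+vals[0] = 4+4 = 8 → [8, 8, 9, 18]
vals[1] = vals[-1]*vals[0] = 18*8 = 144 → [8, 144, 9, 18]
append vals[0]+vals[0] = 8+8 = 16 → [8, 144, 9, 18, 16]
pop(1) removes 144 → [8, 9, 18, 16]

[8, 9, 18, 16]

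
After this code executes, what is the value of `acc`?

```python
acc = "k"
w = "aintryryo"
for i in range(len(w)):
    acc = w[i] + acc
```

i=0: prepend 'a' → 'ak'
i=1: prepend 'i' → 'iak'
i=2: prepend 'n' → 'niak'
i=3: prepend 't' → 'tniak'
i=4: prepend 'r' → 'rtniak'
i=5: prepend 'y' → 'yrtniak'
i=6: prepend 'r' → 'ryrtniak'
i=7: prepend 'y' → 'yryrtniak'
i=8: prepend 'o' → 'oyryrtniak'

'oyryrtniak'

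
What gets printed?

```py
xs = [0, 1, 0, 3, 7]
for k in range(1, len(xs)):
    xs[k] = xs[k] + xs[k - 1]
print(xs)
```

[0, 1, 1, 4, 11]

k=1: xs[1] = 1+0 = 1 → [0, 1, 0, 3, 7]
k=2: xs[2] = 0+1 = 1 → [0, 1, 1, 3, 7]
k=3: xs[3] = 3+1 = 4 → [0, 1, 1, 4, 7]
k=4: xs[4] = 7+4 = 11 → [0, 1, 1, 4, 11]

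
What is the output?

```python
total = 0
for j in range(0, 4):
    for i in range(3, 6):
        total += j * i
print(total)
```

72

j=0,i=3: total = 0+0 = 0
j=0,i=4: total = 0+0 = 0
j=0,i=5: total = 0+0 = 0
j=1,i=3: total = 0+3 = 3
j=1,i=4: total = 3+4 = 7
j=1,i=5: total = 7+5 = 12
j=2,i=3: total = 12+6 = 18
j=2,i=4: total = 18+8 = 26
j=2,i=5: total = 26+10 = 36
j=3,i=3: total = 36+9 = 45
j=3,i=4: total = 45+12 = 57
j=3,i=5: total = 57+15 = 72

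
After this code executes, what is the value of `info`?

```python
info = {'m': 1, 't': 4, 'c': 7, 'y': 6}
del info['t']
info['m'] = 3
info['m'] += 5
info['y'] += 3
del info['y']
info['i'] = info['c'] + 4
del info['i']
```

del 't' → {'m': 1, 'c': 7, 'y': 6}
info['m'] = 3 → {'m': 3, 'c': 7, 'y': 6}
info['m'] = 3+5 = 8 → {'m': 8, 'c': 7, 'y': 6}
info['y'] = 6+3 = 9 → {'m': 8, 'c': 7, 'y': 9}
del 'y' → {'m': 8, 'c': 7}
info['i'] = info['c']+4 = 11 → {'m': 8, 'c': 7, 'i': 11}
del 'i' → {'m': 8, 'c': 7}

{'m': 8, 'c': 7}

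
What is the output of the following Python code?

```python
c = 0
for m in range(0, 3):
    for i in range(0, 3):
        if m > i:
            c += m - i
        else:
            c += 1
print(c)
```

m=0,i=0: not 0>0, c = 0+1 = 1
m=0,i=1: not 0>1, c = 1+1 = 2
m=0,i=2: not 0>2, c = 2+1 = 3
m=1,i=0: 1>0, c = 3+1 = 4
m=1,i=1: not 1>1, c = 4+1 = 5
m=1,i=2: not 1>2, c = 5+1 = 6
m=2,i=0: 2>0, c = 6+2 = 8
m=2,i=1: 2>1, c = 8+1 = 9
m=2,i=2: not 2>2, c = 9+1 = 10

10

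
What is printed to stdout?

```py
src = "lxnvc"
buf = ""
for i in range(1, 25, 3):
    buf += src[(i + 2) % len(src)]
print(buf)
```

vxcnlvxc

i=1: add src[3]='v' → 'v'
i=4: add src[1]='x' → 'vx'
i=7: add src[4]='c' → 'vxc'
i=10: add src[2]='n' → 'vxcn'
i=13: add src[0]='l' → 'vxcnl'
i=16: add src[3]='v' → 'vxcnlv'
i=19: add src[1]='x' → 'vxcnlvx'
i=22: add src[4]='c' → 'vxcnlvxc'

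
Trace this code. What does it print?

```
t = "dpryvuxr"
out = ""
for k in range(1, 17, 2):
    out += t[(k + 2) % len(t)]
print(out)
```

yurpyurp

k=1: add t[3]='y' → 'y'
k=3: add t[5]='u' → 'yu'
k=5: add t[7]='r' → 'yur'
k=7: add t[1]='p' → 'yurp'
k=9: add t[3]='y' → 'yurpy'
k=11: add t[5]='u' → 'yurpyu'
k=13: add t[7]='r' → 'yurpyur'
k=15: add t[1]='p' → 'yurpyurp'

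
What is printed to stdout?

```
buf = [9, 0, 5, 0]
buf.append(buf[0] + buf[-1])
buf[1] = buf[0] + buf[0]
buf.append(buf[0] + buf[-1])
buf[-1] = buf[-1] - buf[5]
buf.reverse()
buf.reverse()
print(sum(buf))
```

41

append buf[0]+buf[-1] = 9+0 = 9 → [9, 0, 5, 0, 9]
buf[1] = buf[0]+buf[0] = 9+9 = 18 → [9, 18, 5, 0, 9]
append buf[0]+buf[-1] = 9+9 = 18 → [9, 18, 5, 0, 9, 18]
buf[-1] = buf[-1]-buf[5] = 18-18 = 0 → [9, 18, 5, 0, 9, 0]
reverse → [0, 9, 0, 5, 18, 9]
reverse → [9, 18, 5, 0, 9, 0]
sum = 41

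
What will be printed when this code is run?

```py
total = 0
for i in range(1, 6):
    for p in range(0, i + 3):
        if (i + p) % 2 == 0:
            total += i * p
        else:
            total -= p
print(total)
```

138

i=1,p=0: odd sum, total = 0-0 = 0
i=1,p=1: even sum, total = 0+1 = 1
i=1,p=2: odd sum, total = 1-2 = -1
i=1,p=3: even sum, total = (-1)+3 = 2
i=2,p=0: even sum, total = 2+0 = 2
i=2,p=1: odd sum, total = 2-1 = 1
i=2,p=2: even sum, total = 1+4 = 5
i=2,p=3: odd sum, total = 5-3 = 2
i=2,p=4: even sum, total = 2+8 = 10
i=3,p=0: odd sum, total = 10-0 = 10
i=3,p=1: even sum, total = 10+3 = 13
i=3,p=2: odd sum, total = 13-2 = 11
i=3,p=3: even sum, total = 11+9 = 20
i=3,p=4: odd sum, total = 20-4 = 16
i=3,p=5: even sum, total = 16+15 = 31
i=4,p=0: even sum, total = 31+0 = 31
i=4,p=1: odd sum, total = 31-1 = 30
i=4,p=2: even sum, total = 30+8 = 38
i=4,p=3: odd sum, total = 38-3 = 35
i=4,p=4: even sum, total = 35+16 = 51
i=4,p=5: odd sum, total = 51-5 = 46
i=4,p=6: even sum, total = 46+24 = 70
i=5,p=0: odd sum, total = 70-0 = 70
i=5,p=1: even sum, total = 70+5 = 75
i=5,p=2: odd sum, total = 75-2 = 73
i=5,p=3: even sum, total = 73+15 = 88
i=5,p=4: odd sum, total = 88-4 = 84
i=5,p=5: even sum, total = 84+25 = 109
i=5,p=6: odd sum, total = 109-6 = 103
i=5,p=7: even sum, total = 103+35 = 138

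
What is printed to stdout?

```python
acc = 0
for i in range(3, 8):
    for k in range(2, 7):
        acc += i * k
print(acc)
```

i=3,k=2: acc = 0+6 = 6
i=3,k=3: acc = 6+9 = 15
i=3,k=4: acc = 15+12 = 27
i=3,k=5: acc = 27+15 = 42
i=3,k=6: acc = 42+18 = 60
i=4,k=2: acc = 60+8 = 68
i=4,k=3: acc = 68+12 = 80
i=4,k=4: acc = 80+16 = 96
i=4,k=5: acc = 96+20 = 116
i=4,k=6: acc = 116+24 = 140
i=5,k=2: acc = 140+10 = 150
i=5,k=3: acc = 150+15 = 165
i=5,k=4: acc = 165+20 = 185
i=5,k=5: acc = 185+25 = 210
i=5,k=6: acc = 210+30 = 240
i=6,k=2: acc = 240+12 = 252
i=6,k=3: acc = 252+18 = 270
i=6,k=4: acc = 270+24 = 294
i=6,k=5: acc = 294+30 = 324
i=6,k=6: acc = 324+36 = 360
i=7,k=2: acc = 360+14 = 374
i=7,k=3: acc = 374+21 = 395
i=7,k=4: acc = 395+28 = 423
i=7,k=5: acc = 423+35 = 458
i=7,k=6: acc = 458+42 = 500

500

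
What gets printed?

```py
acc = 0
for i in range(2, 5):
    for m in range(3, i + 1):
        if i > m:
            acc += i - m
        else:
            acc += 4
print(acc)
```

9

i=3,m=3: not 3>3, acc = 0+4 = 4
i=4,m=3: 4>3, acc = 4+1 = 5
i=4,m=4: not 4>4, acc = 5+4 = 9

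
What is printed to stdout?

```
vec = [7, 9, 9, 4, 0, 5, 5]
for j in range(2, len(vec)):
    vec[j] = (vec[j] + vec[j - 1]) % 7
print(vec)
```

[7, 9, 4, 1, 1, 6, 4]

j=2: vec[2] = (9+9)%7 = 4 → [7, 9, 4, 4, 0, 5, 5]
j=3: vec[3] = (4+4)%7 = 1 → [7, 9, 4, 1, 0, 5, 5]
j=4: vec[4] = (0+1)%7 = 1 → [7, 9, 4, 1, 1, 5, 5]
j=5: vec[5] = (5+1)%7 = 6 → [7, 9, 4, 1, 1, 6, 5]
j=6: vec[6] = (5+6)%7 = 4 → [7, 9, 4, 1, 1, 6, 4]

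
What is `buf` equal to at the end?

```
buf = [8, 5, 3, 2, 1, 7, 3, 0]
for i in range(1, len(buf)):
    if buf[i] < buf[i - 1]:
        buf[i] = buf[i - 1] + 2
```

[8, 10, 12, 14, 16, 18, 20, 22]

i=1: 5<8, buf[1] = 8+2 = 10 → [8, 10, 3, 2, 1, 7, 3, 0]
i=2: 3<10, buf[2] = 10+2 = 12 → [8, 10, 12, 2, 1, 7, 3, 0]
i=3: 2<12, buf[3] = 12+2 = 14 → [8, 10, 12, 14, 1, 7, 3, 0]
i=4: 1<14, buf[4] = 14+2 = 16 → [8, 10, 12, 14, 16, 7, 3, 0]
i=5: 7<16, buf[5] = 16+2 = 18 → [8, 10, 12, 14, 16, 18, 3, 0]
i=6: 3<18, buf[6] = 18+2 = 20 → [8, 10, 12, 14, 16, 18, 20, 0]
i=7: 0<20, buf[7] = 20+2 = 22 → [8, 10, 12, 14, 16, 18, 20, 22]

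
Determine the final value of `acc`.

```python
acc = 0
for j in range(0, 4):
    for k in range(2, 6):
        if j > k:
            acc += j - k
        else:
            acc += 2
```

31

j=0,k=2: not 0>2, acc = 0+2 = 2
j=0,k=3: not 0>3, acc = 2+2 = 4
j=0,k=4: not 0>4, acc = 4+2 = 6
j=0,k=5: not 0>5, acc = 6+2 = 8
j=1,k=2: not 1>2, acc = 8+2 = 10
j=1,k=3: not 1>3, acc = 10+2 = 12
j=1,k=4: not 1>4, acc = 12+2 = 14
j=1,k=5: not 1>5, acc = 14+2 = 16
j=2,k=2: not 2>2, acc = 16+2 = 18
j=2,k=3: not 2>3, acc = 18+2 = 20
j=2,k=4: not 2>4, acc = 20+2 = 22
j=2,k=5: not 2>5, acc = 22+2 = 24
j=3,k=2: 3>2, acc = 24+1 = 25
j=3,k=3: not 3>3, acc = 25+2 = 27
j=3,k=4: not 3>4, acc = 27+2 = 29
j=3,k=5: not 3>5, acc = 29+2 = 31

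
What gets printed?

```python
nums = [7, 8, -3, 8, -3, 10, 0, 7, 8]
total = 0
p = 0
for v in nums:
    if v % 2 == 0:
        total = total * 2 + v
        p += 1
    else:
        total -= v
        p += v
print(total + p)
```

87

v=7: not even, total = 0-7 = -7; p=7
v=8: even, total = (-7)*2+8 = -6; p=8
v=-3: not even, total = (-6)-(-3) = -3; p=5
v=8: even, total = (-3)*2+8 = 2; p=6
v=-3: not even, total = 2-(-3) = 5; p=3
v=10: even, total = 5*2+10 = 20; p=4
v=0: even, total = 20*2+0 = 40; p=5
v=7: not even, total = 40-7 = 33; p=12
v=8: even, total = 33*2+8 = 74; p=13
total+p = 74+13 = 87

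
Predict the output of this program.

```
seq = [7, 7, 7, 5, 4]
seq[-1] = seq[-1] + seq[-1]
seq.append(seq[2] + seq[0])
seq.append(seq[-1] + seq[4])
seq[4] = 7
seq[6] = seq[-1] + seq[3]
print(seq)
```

seq[-1] = seq[-1]+seq[-1] = 4+4 = 8 → [7, 7, 7, 5, 8]
append seq[2]+seq[0] = 7+7 = 14 → [7, 7, 7, 5, 8, 14]
append seq[-1]+seq[4] = 14+8 = 22 → [7, 7, 7, 5, 8, 14, 22]
seq[4] = 7 → [7, 7, 7, 5, 7, 14, 22]
seq[6] = seq[-1]+seq[3] = 22+5 = 27 → [7, 7, 7, 5, 7, 14, 27]

[7, 7, 7, 5, 7, 14, 27]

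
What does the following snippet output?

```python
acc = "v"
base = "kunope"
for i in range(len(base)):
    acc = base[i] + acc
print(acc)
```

i=0: prepend 'k' → 'kv'
i=1: prepend 'u' → 'ukv'
i=2: prepend 'n' → 'nukv'
i=3: prepend 'o' → 'onukv'
i=4: prepend 'p' → 'ponukv'
i=5: prepend 'e' → 'eponukv'

eponukv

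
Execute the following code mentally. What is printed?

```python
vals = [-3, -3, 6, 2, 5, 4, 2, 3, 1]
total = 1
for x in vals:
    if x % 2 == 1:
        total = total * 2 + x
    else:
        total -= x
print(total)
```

x=-3: odd, total = 1*2+(-3) = -1
x=-3: odd, total = (-1)*2+(-3) = -5
x=6: not odd, total = (-5)-6 = -11
x=2: not odd, total = (-11)-2 = -13
x=5: odd, total = (-13)*2+5 = -21
x=4: not odd, total = (-21)-4 = -25
x=2: not odd, total = (-25)-2 = -27
x=3: odd, total = (-27)*2+3 = -51
x=1: odd, total = (-51)*2+1 = -101

-101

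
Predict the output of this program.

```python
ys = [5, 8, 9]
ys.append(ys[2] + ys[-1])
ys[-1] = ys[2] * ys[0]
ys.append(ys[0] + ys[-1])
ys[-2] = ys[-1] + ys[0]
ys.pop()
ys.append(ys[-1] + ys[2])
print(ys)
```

[5, 8, 9, 55, 64]

append ys[2]+ys[-1] = 9+9 = 18 → [5, 8, 9, 18]
ys[-1] = ys[2]*ys[0] = 9*5 = 45 → [5, 8, 9, 45]
append ys[0]+ys[-1] = 5+45 = 50 → [5, 8, 9, 45, 50]
ys[-2] = ys[-1]+ys[0] = 50+5 = 55 → [5, 8, 9, 55, 50]
pop() removes 50 → [5, 8, 9, 55]
append ys[-1]+ys[2] = 55+9 = 64 → [5, 8, 9, 55, 64]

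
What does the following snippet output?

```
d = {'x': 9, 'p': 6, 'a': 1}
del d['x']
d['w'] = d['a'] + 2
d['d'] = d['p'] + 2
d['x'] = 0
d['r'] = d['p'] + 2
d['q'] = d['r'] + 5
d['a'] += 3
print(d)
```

del 'x' → {'p': 6, 'a': 1}
d['w'] = d['a']+2 = 3 → {'p': 6, 'a': 1, 'w': 3}
d['d'] = d['p']+2 = 8 → {'p': 6, 'a': 1, 'w': 3, 'd': 8}
d['x'] = 0 → {'p': 6, 'a': 1, 'w': 3, 'd': 8, 'x': 0}
d['r'] = d['p']+2 = 8 → {'p': 6, 'a': 1, 'w': 3, 'd': 8, 'x': 0, 'r': 8}
d['q'] = d['r']+5 = 13 → {'p': 6, 'a': 1, 'w': 3, 'd': 8, 'x': 0, 'r': 8, 'q': 13}
d['a'] = 1+3 = 4 → {'p': 6, 'a': 4, 'w': 3, 'd': 8, 'x': 0, 'r': 8, 'q': 13}

{'p': 6, 'a': 4, 'w': 3, 'd': 8, 'x': 0, 'r': 8, 'q': 13}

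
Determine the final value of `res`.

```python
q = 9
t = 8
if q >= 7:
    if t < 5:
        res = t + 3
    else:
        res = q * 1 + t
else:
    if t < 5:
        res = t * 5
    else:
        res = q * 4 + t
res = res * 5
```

q=9, t=8
q >= 7 is True; t < 5 is False
→ res = q * 1 + t = 17
res = 17*5 = 85

85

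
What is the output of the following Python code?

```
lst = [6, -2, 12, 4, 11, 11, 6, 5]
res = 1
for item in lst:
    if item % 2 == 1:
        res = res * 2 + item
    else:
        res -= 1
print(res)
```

item=6: not odd, res = 1-1 = 0
item=-2: not odd, res = 0-1 = -1
item=12: not odd, res = (-1)-1 = -2
item=4: not odd, res = (-2)-1 = -3
item=11: odd, res = (-3)*2+11 = 5
item=11: odd, res = 5*2+11 = 21
item=6: not odd, res = 21-1 = 20
item=5: odd, res = 20*2+5 = 45

45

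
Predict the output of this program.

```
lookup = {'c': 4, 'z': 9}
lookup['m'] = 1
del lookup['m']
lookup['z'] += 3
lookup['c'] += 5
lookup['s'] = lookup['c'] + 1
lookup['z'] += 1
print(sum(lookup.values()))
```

lookup['m'] = 1 → {'c': 4, 'z': 9, 'm': 1}
del 'm' → {'c': 4, 'z': 9}
lookup['z'] = 9+3 = 12 → {'c': 4, 'z': 12}
lookup['c'] = 4+5 = 9 → {'c': 9, 'z': 12}
lookup['s'] = lookup['c']+1 = 10 → {'c': 9, 'z': 12, 's': 10}
lookup['z'] = 12+1 = 13 → {'c': 9, 'z': 13, 's': 10}
sum of values = 32

32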